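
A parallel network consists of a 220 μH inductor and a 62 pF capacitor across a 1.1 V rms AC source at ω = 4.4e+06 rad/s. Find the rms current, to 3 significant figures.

836 μA

X_L = ωL = 968 Ω
X_C = 1/(ωC) = 3670 Ω
Parallel: admittances add. Y = 1/(jωL) + jωC
Y = (0 − j0.000760) S
|Y| = 0.000760 S → |Z| = 1/|Y| = 1320 Ω, ∠Z = −∠Y = 90.0°
I = V/|Z| = 1.1/1320 = 836 μA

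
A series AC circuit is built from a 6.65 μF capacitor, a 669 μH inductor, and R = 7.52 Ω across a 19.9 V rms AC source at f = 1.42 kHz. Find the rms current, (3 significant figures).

1.50 A

ω = 2πf = 8922 rad/s
X_L = ωL = 5.97 Ω
X_C = 1/(ωC) = 16.9 Ω
Net reactance X = X_L − X_C = -10.9 Ω
Z = 7.52 − j10.9 Ω
|Z| = √(7.52² + 10.9²) = 13.2 Ω
I = V/|Z| = 19.9/13.2 = 1.50 A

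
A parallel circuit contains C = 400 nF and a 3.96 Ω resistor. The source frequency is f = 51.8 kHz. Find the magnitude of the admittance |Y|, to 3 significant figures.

284 mS

ω = 2πf = 325500 rad/s
X_C = 1/(ωC) = 7.68 Ω
Parallel: admittances add. Y = 1/R + jωC
Y = (0.253 + j0.130) S
|Y| = 0.284 S → |Z| = 1/|Y| = 3.52 Ω, ∠Z = −∠Y = -27.3°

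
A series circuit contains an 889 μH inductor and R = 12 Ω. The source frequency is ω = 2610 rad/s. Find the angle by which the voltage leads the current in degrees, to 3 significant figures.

10.9°

X_L = ωL = 2.32 Ω
Z = 12.0 + j2.32 Ω
|Z| = √(12.0² + 2.32²) = 12.2 Ω
∠Z = arctan(2.32/12.0) = 10.9°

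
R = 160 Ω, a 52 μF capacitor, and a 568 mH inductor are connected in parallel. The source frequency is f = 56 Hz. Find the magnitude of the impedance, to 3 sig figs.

ω = 2πf = 351.9 rad/s
X_L = ωL = 200 Ω
X_C = 1/(ωC) = 54.7 Ω
Parallel: admittances add. Y = 1/R + 1/(jωL) + jωC
Y = (0.00625 + j0.0133) S
|Y| = 0.0147 S → |Z| = 1/|Y| = 68.1 Ω, ∠Z = −∠Y = -64.8°

68.1 Ω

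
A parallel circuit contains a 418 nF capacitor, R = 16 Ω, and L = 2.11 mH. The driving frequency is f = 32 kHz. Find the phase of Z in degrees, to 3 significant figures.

ω = 2πf = 201100 rad/s
X_L = ωL = 424 Ω
X_C = 1/(ωC) = 11.9 Ω
Parallel: admittances add. Y = 1/R + 1/(jωL) + jωC
Y = (0.0625 + j0.0817) S
|Y| = 0.103 S → |Z| = 1/|Y| = 9.72 Ω, ∠Z = −∠Y = -52.6°

-52.6°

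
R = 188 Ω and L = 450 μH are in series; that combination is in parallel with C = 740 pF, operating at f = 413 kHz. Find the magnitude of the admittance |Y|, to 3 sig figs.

1.09 mS

ω = 2πf = 2.595e+06 rad/s
X_L = ωL = 1170 Ω
X_C = 1/(ωC) = 521 Ω
Branch 1 (R+jX_L): Z₁ = 188 + j1170 Ω, |Z₁| = 1180 Ω
Branch 2 (−jX_C): Z₂ = −j521 Ω
Parallel: Z = Z₁Z₂/(Z₁+Z₂), |Z| = 914 Ω, ∠Z = -82.9°
|Y| = 1/|Z| = 1.09 mS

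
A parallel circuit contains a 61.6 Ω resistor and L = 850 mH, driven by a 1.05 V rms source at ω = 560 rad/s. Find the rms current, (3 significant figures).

17.2 mA

X_L = ωL = 476 Ω
Parallel: admittances add. Y = 1/R + 1/(jωL)
Y = (0.0162 − j0.00210) S
|Y| = 0.0164 S → |Z| = 1/|Y| = 61.1 Ω, ∠Z = −∠Y = 7.37°
I = V/|Z| = 1.05/61.1 = 17.2 mA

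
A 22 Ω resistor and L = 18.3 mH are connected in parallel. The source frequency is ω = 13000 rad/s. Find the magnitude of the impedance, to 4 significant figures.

21.91 Ω

X_L = ωL = 237.9 Ω
Parallel: admittances add. Y = 1/R + 1/(jωL)
Y = (0.04545 − j0.004203) S
|Y| = 0.04565 S → |Z| = 1/|Y| = 21.91 Ω, ∠Z = −∠Y = 5.283°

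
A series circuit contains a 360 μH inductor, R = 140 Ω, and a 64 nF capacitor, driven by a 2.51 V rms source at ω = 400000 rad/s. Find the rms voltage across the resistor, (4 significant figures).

X_L = ωL = 144.0 Ω
X_C = 1/(ωC) = 39.06 Ω
Net reactance X = X_L − X_C = 104.9 Ω
Z = 140.0 + j104.9 Ω
|Z| = √(140.0² + 104.9²) = 175.0 Ω
I = V/|Z| = 14.35 mA
V_R = I·|Z_R| = 0.01435 × 140.0 = 2.008 V

2.008 V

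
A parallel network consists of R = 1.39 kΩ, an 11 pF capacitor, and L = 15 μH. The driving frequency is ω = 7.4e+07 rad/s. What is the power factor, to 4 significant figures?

0.9928

X_L = ωL = 1110 Ω
X_C = 1/(ωC) = 1229 Ω
Parallel: admittances add. Y = 1/R + 1/(jωL) + jωC
Y = (0.0007194 − j8.69e-05) S
|Y| = 0.0007247 S → |Z| = 1/|Y| = 1380 Ω, ∠Z = −∠Y = 6.888°
cos φ = cos(6.888°) = 0.9928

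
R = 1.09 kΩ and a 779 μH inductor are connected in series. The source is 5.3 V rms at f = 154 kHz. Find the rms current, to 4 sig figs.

ω = 2πf = 967600 rad/s
X_L = ωL = 753.8 Ω
Z = 1090 + j753.8 Ω
|Z| = √(1090² + 753.8²) = 1325 Ω
I = V/|Z| = 5.3/1325 = 3.999 mA

3.999 mA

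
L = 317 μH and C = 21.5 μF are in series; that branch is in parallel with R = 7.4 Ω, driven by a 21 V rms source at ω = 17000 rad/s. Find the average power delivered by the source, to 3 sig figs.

59.6 W

X_L = ωL = 5.39 Ω
X_C = 1/(ωC) = 2.74 Ω
Branch 1: Z₁ = R = 7.40 Ω
Branch 2 (series LC): Z₂ = j(X_L − X_C) = j2.65 Ω
Parallel: Z = Z₁Z₂/(Z₁+Z₂), |Z| = 2.50 Ω, ∠Z = 70.3°
I = V/|Z| = 8.41 A
P = VI cos φ = 21 × 8.41 × cos(70.3°) = 59.6 W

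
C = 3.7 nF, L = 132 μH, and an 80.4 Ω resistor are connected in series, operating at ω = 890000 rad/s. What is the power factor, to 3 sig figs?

0.396

X_L = ωL = 117 Ω
X_C = 1/(ωC) = 304 Ω
Net reactance X = X_L − X_C = -186 Ω
Z = 80.4 − j186 Ω
|Z| = √(80.4² + 186²) = 203 Ω
∠Z = arctan(-186/80.4) = -66.6°
cos φ = cos(-66.6°) = 0.396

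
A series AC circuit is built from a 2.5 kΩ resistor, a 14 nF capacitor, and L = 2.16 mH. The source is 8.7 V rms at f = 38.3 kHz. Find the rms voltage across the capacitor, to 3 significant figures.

1.03 V

ω = 2πf = 240600 rad/s
X_L = ωL = 520 Ω
X_C = 1/(ωC) = 297 Ω
Net reactance X = X_L − X_C = 223 Ω
Z = 2500 + j223 Ω
|Z| = √(2500² + 223²) = 2510 Ω
I = V/|Z| = 3.47 mA
V_C = I·|Z_C| = 0.00347 × 297 = 1.03 V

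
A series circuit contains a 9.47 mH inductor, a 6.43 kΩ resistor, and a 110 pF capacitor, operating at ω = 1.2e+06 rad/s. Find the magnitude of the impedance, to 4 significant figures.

7463 Ω

X_L = ωL = 11360 Ω
X_C = 1/(ωC) = 7576 Ω
Net reactance X = X_L − X_C = 3788 Ω
Z = 6430 + j3788 Ω
|Z| = √(6430² + 3788²) = 7463 Ω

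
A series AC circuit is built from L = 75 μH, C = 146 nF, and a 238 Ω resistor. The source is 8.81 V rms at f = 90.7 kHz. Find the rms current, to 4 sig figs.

36.71 mA

ω = 2πf = 569900 rad/s
X_L = ωL = 42.74 Ω
X_C = 1/(ωC) = 12.02 Ω
Net reactance X = X_L − X_C = 30.72 Ω
Z = 238.0 + j30.72 Ω
|Z| = √(238.0² + 30.72²) = 240.0 Ω
I = V/|Z| = 8.81/240.0 = 36.71 mA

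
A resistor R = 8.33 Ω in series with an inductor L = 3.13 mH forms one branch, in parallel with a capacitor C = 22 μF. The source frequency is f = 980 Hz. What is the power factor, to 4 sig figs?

ω = 2πf = 6158 rad/s
X_L = ωL = 19.27 Ω
X_C = 1/(ωC) = 7.382 Ω
Branch 1 (R+jX_L): Z₁ = 8.330 + j19.27 Ω, |Z₁| = 21.00 Ω
Branch 2 (−jX_C): Z₂ = −j7.382 Ω
Parallel: Z = Z₁Z₂/(Z₁+Z₂), |Z| = 10.68 Ω, ∠Z = -78.36°
cos φ = cos(-78.36°) = 0.2017

0.2017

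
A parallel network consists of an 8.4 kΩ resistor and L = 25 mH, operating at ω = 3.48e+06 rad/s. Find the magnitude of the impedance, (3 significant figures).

X_L = ωL = 87000 Ω
Parallel: admittances add. Y = 1/R + 1/(jωL)
Y = (0.000119 − j1.15e-05) S
|Y| = 0.000120 S → |Z| = 1/|Y| = 8360 Ω, ∠Z = −∠Y = 5.51°

8360 Ω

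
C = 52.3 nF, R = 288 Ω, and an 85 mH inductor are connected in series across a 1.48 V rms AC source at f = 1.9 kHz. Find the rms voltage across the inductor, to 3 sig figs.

ω = 2πf = 11940 rad/s
X_L = ωL = 1010 Ω
X_C = 1/(ωC) = 1600 Ω
Net reactance X = X_L − X_C = -587 Ω
Z = 288 − j587 Ω
|Z| = √(288² + 587²) = 654 Ω
I = V/|Z| = 2.26 mA
V_L = I·|Z_L| = 0.00226 × 1010 = 2.30 V

2.30 V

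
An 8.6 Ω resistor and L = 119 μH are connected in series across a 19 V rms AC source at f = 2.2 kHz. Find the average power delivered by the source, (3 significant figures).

ω = 2πf = 13820 rad/s
X_L = ωL = 1.64 Ω
Z = 8.60 + j1.64 Ω
|Z| = √(8.60² + 1.64²) = 8.76 Ω
∠Z = arctan(1.64/8.60) = 10.8°
I = V/|Z| = 2.17 A
P = VI cos φ = 19 × 2.17 × cos(10.8°) = 40.5 W

40.5 W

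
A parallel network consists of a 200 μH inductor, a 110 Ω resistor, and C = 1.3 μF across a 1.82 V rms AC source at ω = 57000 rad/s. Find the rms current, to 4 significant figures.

29.80 mA

X_L = ωL = 11.40 Ω
X_C = 1/(ωC) = 13.50 Ω
Parallel: admittances add. Y = 1/R + 1/(jωL) + jωC
Y = (0.009091 − j0.01362) S
|Y| = 0.01637 S → |Z| = 1/|Y| = 61.07 Ω, ∠Z = −∠Y = 56.28°
I = V/|Z| = 1.82/61.07 = 29.80 mA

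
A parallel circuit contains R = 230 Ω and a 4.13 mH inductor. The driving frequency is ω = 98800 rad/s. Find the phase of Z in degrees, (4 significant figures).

X_L = ωL = 408.0 Ω
Parallel: admittances add. Y = 1/R + 1/(jωL)
Y = (0.004348 − j0.002451) S
|Y| = 0.004991 S → |Z| = 1/|Y| = 200.4 Ω, ∠Z = −∠Y = 29.41°

29.41°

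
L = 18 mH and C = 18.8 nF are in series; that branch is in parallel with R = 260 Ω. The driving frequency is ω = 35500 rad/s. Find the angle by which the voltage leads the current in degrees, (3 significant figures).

-16.8°

X_L = ωL = 639 Ω
X_C = 1/(ωC) = 1500 Ω
Branch 1: Z₁ = R = 260 Ω
Branch 2 (series LC): Z₂ = j(X_L − X_C) = −j859 Ω
Parallel: Z = Z₁Z₂/(Z₁+Z₂), |Z| = 249 Ω, ∠Z = -16.8°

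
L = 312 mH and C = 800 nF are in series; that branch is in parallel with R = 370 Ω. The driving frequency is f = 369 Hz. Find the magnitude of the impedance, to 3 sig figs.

ω = 2πf = 2318 rad/s
X_L = ωL = 723 Ω
X_C = 1/(ωC) = 539 Ω
Branch 1: Z₁ = R = 370 Ω
Branch 2 (series LC): Z₂ = j(X_L − X_C) = j184 Ω
Parallel: Z = Z₁Z₂/(Z₁+Z₂), |Z| = 165 Ω, ∠Z = 63.5°

165 Ω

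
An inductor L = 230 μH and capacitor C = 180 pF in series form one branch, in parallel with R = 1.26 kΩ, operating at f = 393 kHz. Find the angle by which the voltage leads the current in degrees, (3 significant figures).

-36.8°

ω = 2πf = 2.469e+06 rad/s
X_L = ωL = 568 Ω
X_C = 1/(ωC) = 2250 Ω
Branch 1: Z₁ = R = 1260 Ω
Branch 2 (series LC): Z₂ = j(X_L − X_C) = −j1680 Ω
Parallel: Z = Z₁Z₂/(Z₁+Z₂), |Z| = 1010 Ω, ∠Z = -36.8°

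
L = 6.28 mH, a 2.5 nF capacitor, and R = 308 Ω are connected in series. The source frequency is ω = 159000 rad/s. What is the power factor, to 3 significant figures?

X_L = ωL = 999 Ω
X_C = 1/(ωC) = 2520 Ω
Net reactance X = X_L − X_C = -1520 Ω
Z = 308 − j1520 Ω
|Z| = √(308² + 1520²) = 1550 Ω
∠Z = arctan(-1520/308) = -78.5°
cos φ = cos(-78.5°) = 0.199

0.199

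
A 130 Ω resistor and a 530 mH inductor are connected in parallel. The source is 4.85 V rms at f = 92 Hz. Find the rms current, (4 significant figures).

ω = 2πf = 578.1 rad/s
X_L = ωL = 306.4 Ω
Parallel: admittances add. Y = 1/R + 1/(jωL)
Y = (0.007692 − j0.003264) S
|Y| = 0.008356 S → |Z| = 1/|Y| = 119.7 Ω, ∠Z = −∠Y = 22.99°
I = V/|Z| = 4.85/119.7 = 40.53 mA

40.53 mA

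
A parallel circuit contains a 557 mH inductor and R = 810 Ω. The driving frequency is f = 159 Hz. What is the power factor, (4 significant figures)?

ω = 2πf = 999.0 rad/s
X_L = ωL = 556.5 Ω
Parallel: admittances add. Y = 1/R + 1/(jωL)
Y = (0.001235 − j0.001797) S
|Y| = 0.002180 S → |Z| = 1/|Y| = 458.7 Ω, ∠Z = −∠Y = 55.51°
cos φ = cos(55.51°) = 0.5662

0.5662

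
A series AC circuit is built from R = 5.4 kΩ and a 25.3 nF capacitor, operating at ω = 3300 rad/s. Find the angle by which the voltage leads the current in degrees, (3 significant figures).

X_C = 1/(ωC) = 12000 Ω
Z = 5400 − j12000 Ω
|Z| = √(5400² + 12000²) = 13100 Ω
∠Z = arctan(-12000/5400) = -65.7°

-65.7°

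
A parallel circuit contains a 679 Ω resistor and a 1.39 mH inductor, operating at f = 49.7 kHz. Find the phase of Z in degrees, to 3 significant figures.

ω = 2πf = 312300 rad/s
X_L = ωL = 434 Ω
Parallel: admittances add. Y = 1/R + 1/(jωL)
Y = (0.00147 − j0.00230) S
|Y| = 0.00273 S → |Z| = 1/|Y| = 366 Ω, ∠Z = −∠Y = 57.4°

57.4°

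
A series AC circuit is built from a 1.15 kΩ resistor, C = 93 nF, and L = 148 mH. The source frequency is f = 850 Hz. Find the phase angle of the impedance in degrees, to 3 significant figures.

ω = 2πf = 5341 rad/s
X_L = ωL = 790 Ω
X_C = 1/(ωC) = 2010 Ω
Net reactance X = X_L − X_C = -1220 Ω
Z = 1150 − j1220 Ω
|Z| = √(1150² + 1220²) = 1680 Ω
∠Z = arctan(-1220/1150) = -46.8°

-46.8°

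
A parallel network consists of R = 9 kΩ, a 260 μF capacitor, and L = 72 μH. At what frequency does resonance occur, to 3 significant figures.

1.16 kHz

ω₀ = 1/√(LC) = 1/√(7.2e-05 × 0.00026) = 7309 rad/s
f₀ = ω₀/(2π) = 1.16 kHz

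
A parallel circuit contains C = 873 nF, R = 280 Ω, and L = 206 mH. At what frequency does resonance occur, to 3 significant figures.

375 Hz

ω₀ = 1/√(LC) = 1/√(0.206 × 8.73e-07) = 2358 rad/s
f₀ = ω₀/(2π) = 375 Hz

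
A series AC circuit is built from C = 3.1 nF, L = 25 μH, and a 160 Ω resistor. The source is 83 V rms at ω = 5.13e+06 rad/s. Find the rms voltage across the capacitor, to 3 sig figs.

30.2 V

X_L = ωL = 128 Ω
X_C = 1/(ωC) = 62.9 Ω
Net reactance X = X_L − X_C = 65.4 Ω
Z = 160 + j65.4 Ω
|Z| = √(160² + 65.4²) = 173 Ω
I = V/|Z| = 480 mA
V_C = I·|Z_C| = 0.480 × 62.9 = 30.2 V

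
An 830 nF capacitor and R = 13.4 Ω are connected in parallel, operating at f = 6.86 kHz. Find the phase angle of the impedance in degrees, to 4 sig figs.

ω = 2πf = 43100 rad/s
X_C = 1/(ωC) = 27.95 Ω
Parallel: admittances add. Y = 1/R + jωC
Y = (0.07463 + j0.03578) S
|Y| = 0.08276 S → |Z| = 1/|Y| = 12.08 Ω, ∠Z = −∠Y = -25.61°

-25.61°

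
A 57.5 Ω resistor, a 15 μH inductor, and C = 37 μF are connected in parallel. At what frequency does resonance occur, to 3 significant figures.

6.76 kHz

ω₀ = 1/√(LC) = 1/√(1.5e-05 × 3.7e-05) = 42450 rad/s
f₀ = ω₀/(2π) = 6.76 kHz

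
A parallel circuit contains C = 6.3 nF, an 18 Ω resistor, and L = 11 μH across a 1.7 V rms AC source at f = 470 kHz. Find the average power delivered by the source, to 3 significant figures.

ω = 2πf = 2.953e+06 rad/s
X_L = ωL = 32.5 Ω
X_C = 1/(ωC) = 53.8 Ω
Parallel: admittances add. Y = 1/R + 1/(jωL) + jωC
Y = (0.0556 − j0.0122) S
|Y| = 0.0569 S → |Z| = 1/|Y| = 17.6 Ω, ∠Z = −∠Y = 12.4°
I = V/|Z| = 96.7 mA
P = VI cos φ = 1.7 × 0.0967 × cos(12.4°) = 161 mW

161 mW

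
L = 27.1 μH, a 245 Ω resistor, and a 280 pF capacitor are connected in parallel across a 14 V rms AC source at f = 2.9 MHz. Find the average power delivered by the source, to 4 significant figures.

800.0 mW

ω = 2πf = 1.822e+07 rad/s
X_L = ωL = 493.8 Ω
X_C = 1/(ωC) = 196.0 Ω
Parallel: admittances add. Y = 1/R + 1/(jωL) + jωC
Y = (0.004082 + j0.003077) S
|Y| = 0.005111 S → |Z| = 1/|Y| = 195.6 Ω, ∠Z = −∠Y = -37.01°
I = V/|Z| = 71.56 mA
P = VI cos φ = 14 × 0.07156 × cos(-37.01°) = 800.0 mW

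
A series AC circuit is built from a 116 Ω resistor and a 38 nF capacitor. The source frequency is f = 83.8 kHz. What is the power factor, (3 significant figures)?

ω = 2πf = 526500 rad/s
X_C = 1/(ωC) = 50.0 Ω
Z = 116 − j50.0 Ω
|Z| = √(116² + 50.0²) = 126 Ω
∠Z = arctan(-50.0/116) = -23.3°
cos φ = cos(-23.3°) = 0.918

0.918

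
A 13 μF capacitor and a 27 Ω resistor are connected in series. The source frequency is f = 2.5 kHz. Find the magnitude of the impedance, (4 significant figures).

27.44 Ω

ω = 2πf = 15710 rad/s
X_C = 1/(ωC) = 4.897 Ω
Z = 27.00 − j4.897 Ω
|Z| = √(27.00² + 4.897²) = 27.44 Ω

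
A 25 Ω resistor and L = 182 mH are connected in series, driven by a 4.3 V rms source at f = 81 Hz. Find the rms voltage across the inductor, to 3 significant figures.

ω = 2πf = 508.9 rad/s
X_L = ωL = 92.6 Ω
Z = 25.0 + j92.6 Ω
|Z| = √(25.0² + 92.6²) = 95.9 Ω
I = V/|Z| = 44.8 mA
V_L = I·|Z_L| = 0.0448 × 92.6 = 4.15 V

4.15 V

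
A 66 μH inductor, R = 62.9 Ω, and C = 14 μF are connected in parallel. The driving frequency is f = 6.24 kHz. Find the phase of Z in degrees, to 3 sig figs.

-84.4°

ω = 2πf = 39210 rad/s
X_L = ωL = 2.59 Ω
X_C = 1/(ωC) = 1.82 Ω
Parallel: admittances add. Y = 1/R + 1/(jωL) + jωC
Y = (0.0159 + j0.162) S
|Y| = 0.163 S → |Z| = 1/|Y| = 6.13 Ω, ∠Z = −∠Y = -84.4°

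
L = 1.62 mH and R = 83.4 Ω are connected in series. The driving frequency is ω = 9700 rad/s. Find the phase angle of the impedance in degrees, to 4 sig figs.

X_L = ωL = 15.71 Ω
Z = 83.40 + j15.71 Ω
|Z| = √(83.40² + 15.71²) = 84.87 Ω
∠Z = arctan(15.71/83.40) = 10.67°

10.67°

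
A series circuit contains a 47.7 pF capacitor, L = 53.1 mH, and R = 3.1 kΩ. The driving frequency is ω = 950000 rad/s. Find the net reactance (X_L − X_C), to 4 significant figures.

X_L = ωL = 50440 Ω
X_C = 1/(ωC) = 22070 Ω
X = 50440 − 22070 = 28380 Ω

28380 Ω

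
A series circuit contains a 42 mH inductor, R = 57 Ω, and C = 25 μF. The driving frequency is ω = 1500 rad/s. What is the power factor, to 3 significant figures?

X_L = ωL = 63.0 Ω
X_C = 1/(ωC) = 26.7 Ω
Net reactance X = X_L − X_C = 36.3 Ω
Z = 57.0 + j36.3 Ω
|Z| = √(57.0² + 36.3²) = 67.6 Ω
∠Z = arctan(36.3/57.0) = 32.5°
cos φ = cos(32.5°) = 0.843

0.843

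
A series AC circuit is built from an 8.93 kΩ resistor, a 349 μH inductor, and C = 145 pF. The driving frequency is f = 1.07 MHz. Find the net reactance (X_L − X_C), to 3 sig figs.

1320 Ω

ω = 2πf = 6.723e+06 rad/s
X_L = ωL = 2350 Ω
X_C = 1/(ωC) = 1030 Ω
X = 2350 − 1030 = 1320 Ω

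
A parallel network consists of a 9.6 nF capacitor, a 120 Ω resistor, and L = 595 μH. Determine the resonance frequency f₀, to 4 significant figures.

ω₀ = 1/√(LC) = 1/√(0.000595 × 9.6e-09) = 418400 rad/s
f₀ = ω₀/(2π) = 66.59 kHz

66.59 kHz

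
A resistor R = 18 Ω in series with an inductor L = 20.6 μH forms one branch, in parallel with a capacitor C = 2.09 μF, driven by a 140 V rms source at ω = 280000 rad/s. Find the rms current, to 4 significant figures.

X_L = ωL = 5.768 Ω
X_C = 1/(ωC) = 1.709 Ω
Branch 1 (R+jX_L): Z₁ = 18.00 + j5.768 Ω, |Z₁| = 18.90 Ω
Branch 2 (−jX_C): Z₂ = −j1.709 Ω
Parallel: Z = Z₁Z₂/(Z₁+Z₂), |Z| = 1.750 Ω, ∠Z = -84.94°
I = V/|Z| = 140/1.750 = 79.98 A

79.98 A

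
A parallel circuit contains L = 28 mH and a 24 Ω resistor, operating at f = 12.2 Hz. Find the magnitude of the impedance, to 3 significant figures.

ω = 2πf = 76.65 rad/s
X_L = ωL = 2.15 Ω
Parallel: admittances add. Y = 1/R + 1/(jωL)
Y = (0.0417 − j0.466) S
|Y| = 0.468 S → |Z| = 1/|Y| = 2.14 Ω, ∠Z = −∠Y = 84.9°

2.14 Ω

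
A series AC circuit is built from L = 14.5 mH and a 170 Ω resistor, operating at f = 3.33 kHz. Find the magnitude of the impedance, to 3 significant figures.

348 Ω

ω = 2πf = 20920 rad/s
X_L = ωL = 303 Ω
Z = 170 + j303 Ω
|Z| = √(170² + 303²) = 348 Ω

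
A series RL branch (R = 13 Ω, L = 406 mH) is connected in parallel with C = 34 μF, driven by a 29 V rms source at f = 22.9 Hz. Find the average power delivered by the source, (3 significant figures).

3.05 W

ω = 2πf = 143.9 rad/s
X_L = ωL = 58.4 Ω
X_C = 1/(ωC) = 204 Ω
Branch 1 (R+jX_L): Z₁ = 13.0 + j58.4 Ω, |Z₁| = 59.8 Ω
Branch 2 (−jX_C): Z₂ = −j204 Ω
Parallel: Z = Z₁Z₂/(Z₁+Z₂), |Z| = 83.5 Ω, ∠Z = 72.4°
I = V/|Z| = 347 mA
P = VI cos φ = 29 × 0.347 × cos(72.4°) = 3.05 W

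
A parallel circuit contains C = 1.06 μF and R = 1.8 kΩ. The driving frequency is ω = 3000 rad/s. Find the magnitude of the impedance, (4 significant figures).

309.8 Ω

X_C = 1/(ωC) = 314.5 Ω
Parallel: admittances add. Y = 1/R + jωC
Y = (0.0005556 + j0.003180) S
|Y| = 0.003228 S → |Z| = 1/|Y| = 309.8 Ω, ∠Z = −∠Y = -80.09°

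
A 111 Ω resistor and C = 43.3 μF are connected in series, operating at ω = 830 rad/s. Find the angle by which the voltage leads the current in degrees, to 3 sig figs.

-14.1°

X_C = 1/(ωC) = 27.8 Ω
Z = 111 − j27.8 Ω
|Z| = √(111² + 27.8²) = 114 Ω
∠Z = arctan(-27.8/111) = -14.1°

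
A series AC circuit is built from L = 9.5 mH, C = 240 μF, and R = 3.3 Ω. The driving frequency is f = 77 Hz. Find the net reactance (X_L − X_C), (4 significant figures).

-4.016 Ω

ω = 2πf = 483.8 rad/s
X_L = ωL = 4.596 Ω
X_C = 1/(ωC) = 8.612 Ω
X = 4.596 − 8.612 = -4.016 Ω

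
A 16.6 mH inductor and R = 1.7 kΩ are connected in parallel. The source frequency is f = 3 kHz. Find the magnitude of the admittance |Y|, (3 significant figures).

3.25 mS

ω = 2πf = 18850 rad/s
X_L = ωL = 313 Ω
Parallel: admittances add. Y = 1/R + 1/(jωL)
Y = (0.000588 − j0.00320) S
|Y| = 0.00325 S → |Z| = 1/|Y| = 308 Ω, ∠Z = −∠Y = 79.6°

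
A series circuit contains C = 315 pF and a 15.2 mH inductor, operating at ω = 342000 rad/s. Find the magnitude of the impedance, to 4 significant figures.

X_L = ωL = 5198 Ω
X_C = 1/(ωC) = 9282 Ω
Net reactance X = X_L − X_C = -4084 Ω
Z = − j4084 Ω
|Z| = √(0² + 4084²) = 4084 Ω

4084 Ω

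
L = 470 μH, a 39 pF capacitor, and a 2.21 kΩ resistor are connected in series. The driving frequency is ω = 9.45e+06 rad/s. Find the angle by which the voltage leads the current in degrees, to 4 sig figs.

X_L = ωL = 4442 Ω
X_C = 1/(ωC) = 2713 Ω
Net reactance X = X_L − X_C = 1728 Ω
Z = 2210 + j1728 Ω
|Z| = √(2210² + 1728²) = 2805 Ω
∠Z = arctan(1728/2210) = 38.02°

38.02°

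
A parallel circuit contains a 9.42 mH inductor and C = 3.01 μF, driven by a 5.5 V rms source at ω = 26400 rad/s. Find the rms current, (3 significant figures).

X_L = ωL = 249 Ω
X_C = 1/(ωC) = 12.6 Ω
Parallel: admittances add. Y = 1/(jωL) + jωC
Y = (0 + j0.0754) S
|Y| = 0.0754 S → |Z| = 1/|Y| = 13.3 Ω, ∠Z = −∠Y = -90.0°
I = V/|Z| = 5.5/13.3 = 415 mA

415 mA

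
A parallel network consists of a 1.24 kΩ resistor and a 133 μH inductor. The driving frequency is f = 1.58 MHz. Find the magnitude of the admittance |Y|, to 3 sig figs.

1.11 mS

ω = 2πf = 9.927e+06 rad/s
X_L = ωL = 1320 Ω
Parallel: admittances add. Y = 1/R + 1/(jωL)
Y = (0.000806 − j0.000757) S
|Y| = 0.00111 S → |Z| = 1/|Y| = 904 Ω, ∠Z = −∠Y = 43.2°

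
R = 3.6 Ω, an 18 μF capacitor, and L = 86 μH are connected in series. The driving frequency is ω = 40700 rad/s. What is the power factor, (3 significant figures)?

X_L = ωL = 3.50 Ω
X_C = 1/(ωC) = 1.37 Ω
Net reactance X = X_L − X_C = 2.14 Ω
Z = 3.60 + j2.14 Ω
|Z| = √(3.60² + 2.14²) = 4.19 Ω
∠Z = arctan(2.14/3.60) = 30.7°
cos φ = cos(30.7°) = 0.860

0.860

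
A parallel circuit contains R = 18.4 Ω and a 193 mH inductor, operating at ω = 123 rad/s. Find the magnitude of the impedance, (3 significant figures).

14.5 Ω

X_L = ωL = 23.7 Ω
Parallel: admittances add. Y = 1/R + 1/(jωL)
Y = (0.0543 − j0.0421) S
|Y| = 0.0688 S → |Z| = 1/|Y| = 14.5 Ω, ∠Z = −∠Y = 37.8°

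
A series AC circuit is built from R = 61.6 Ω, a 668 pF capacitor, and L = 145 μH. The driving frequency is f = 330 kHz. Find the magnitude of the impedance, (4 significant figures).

425.8 Ω

ω = 2πf = 2.073e+06 rad/s
X_L = ωL = 300.7 Ω
X_C = 1/(ωC) = 722.0 Ω
Net reactance X = X_L − X_C = -421.3 Ω
Z = 61.60 − j421.3 Ω
|Z| = √(61.60² + 421.3²) = 425.8 Ω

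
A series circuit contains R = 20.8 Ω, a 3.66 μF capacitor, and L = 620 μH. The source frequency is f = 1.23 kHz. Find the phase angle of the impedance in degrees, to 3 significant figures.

-55.8°

ω = 2πf = 7728 rad/s
X_L = ωL = 4.79 Ω
X_C = 1/(ωC) = 35.4 Ω
Net reactance X = X_L − X_C = -30.6 Ω
Z = 20.8 − j30.6 Ω
|Z| = √(20.8² + 30.6²) = 37.0 Ω
∠Z = arctan(-30.6/20.8) = -55.8°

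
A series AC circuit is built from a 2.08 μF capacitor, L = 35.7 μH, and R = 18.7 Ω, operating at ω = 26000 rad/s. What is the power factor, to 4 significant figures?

X_L = ωL = 0.9282 Ω
X_C = 1/(ωC) = 18.49 Ω
Net reactance X = X_L − X_C = -17.56 Ω
Z = 18.70 − j17.56 Ω
|Z| = √(18.70² + 17.56²) = 25.65 Ω
∠Z = arctan(-17.56/18.70) = -43.20°
cos φ = cos(-43.20°) = 0.7289

0.7289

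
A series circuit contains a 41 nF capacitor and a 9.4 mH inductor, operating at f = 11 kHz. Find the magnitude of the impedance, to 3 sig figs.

297 Ω

ω = 2πf = 69120 rad/s
X_L = ωL = 650 Ω
X_C = 1/(ωC) = 353 Ω
Net reactance X = X_L − X_C = 297 Ω
Z = j297 Ω
|Z| = √(0² + 297²) = 297 Ω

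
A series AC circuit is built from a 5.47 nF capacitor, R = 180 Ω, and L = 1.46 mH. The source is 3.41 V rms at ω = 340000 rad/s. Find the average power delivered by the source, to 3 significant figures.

61.4 mW

X_L = ωL = 496 Ω
X_C = 1/(ωC) = 538 Ω
Net reactance X = X_L − X_C = -41.3 Ω
Z = 180 − j41.3 Ω
|Z| = √(180² + 41.3²) = 185 Ω
∠Z = arctan(-41.3/180) = -12.9°
I = V/|Z| = 18.5 mA
P = VI cos φ = 3.41 × 0.0185 × cos(-12.9°) = 61.4 mW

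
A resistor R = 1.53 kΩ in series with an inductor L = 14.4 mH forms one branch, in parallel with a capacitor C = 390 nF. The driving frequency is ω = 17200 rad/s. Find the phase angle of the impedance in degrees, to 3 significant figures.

X_L = ωL = 248 Ω
X_C = 1/(ωC) = 149 Ω
Branch 1 (R+jX_L): Z₁ = 1530 + j248 Ω, |Z₁| = 1550 Ω
Branch 2 (−jX_C): Z₂ = −j149 Ω
Parallel: Z = Z₁Z₂/(Z₁+Z₂), |Z| = 151 Ω, ∠Z = -84.5°

-84.5°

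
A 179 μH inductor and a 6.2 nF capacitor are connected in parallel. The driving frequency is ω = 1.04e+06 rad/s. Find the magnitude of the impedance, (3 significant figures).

X_L = ωL = 186 Ω
X_C = 1/(ωC) = 155 Ω
Parallel: admittances add. Y = 1/(jωL) + jωC
Y = (0 + j0.00108) S
|Y| = 0.00108 S → |Z| = 1/|Y| = 929 Ω, ∠Z = −∠Y = -90.0°

929 Ω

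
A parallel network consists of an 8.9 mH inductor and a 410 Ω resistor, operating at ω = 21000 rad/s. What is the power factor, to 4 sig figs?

0.4148

X_L = ωL = 186.9 Ω
Parallel: admittances add. Y = 1/R + 1/(jωL)
Y = (0.002439 − j0.005350) S
|Y| = 0.005880 S → |Z| = 1/|Y| = 170.1 Ω, ∠Z = −∠Y = 65.49°
cos φ = cos(65.49°) = 0.4148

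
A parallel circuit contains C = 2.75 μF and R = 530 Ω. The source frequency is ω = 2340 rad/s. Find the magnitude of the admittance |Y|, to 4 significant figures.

6.706 mS

X_C = 1/(ωC) = 155.4 Ω
Parallel: admittances add. Y = 1/R + jωC
Y = (0.001887 + j0.006435) S
|Y| = 0.006706 S → |Z| = 1/|Y| = 149.1 Ω, ∠Z = −∠Y = -73.66°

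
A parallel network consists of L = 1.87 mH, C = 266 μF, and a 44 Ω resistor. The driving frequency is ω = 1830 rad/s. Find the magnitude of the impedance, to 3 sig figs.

X_L = ωL = 3.42 Ω
X_C = 1/(ωC) = 2.05 Ω
Parallel: admittances add. Y = 1/R + 1/(jωL) + jωC
Y = (0.0227 + j0.195) S
|Y| = 0.196 S → |Z| = 1/|Y| = 5.11 Ω, ∠Z = −∠Y = -83.3°

5.11 Ω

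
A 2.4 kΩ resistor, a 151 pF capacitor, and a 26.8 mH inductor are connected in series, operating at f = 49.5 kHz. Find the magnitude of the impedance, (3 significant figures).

13200 Ω

ω = 2πf = 311000 rad/s
X_L = ωL = 8340 Ω
X_C = 1/(ωC) = 21300 Ω
Net reactance X = X_L − X_C = -13000 Ω
Z = 2400 − j13000 Ω
|Z| = √(2400² + 13000²) = 13200 Ω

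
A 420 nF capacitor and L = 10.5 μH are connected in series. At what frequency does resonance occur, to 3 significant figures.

ω₀ = 1/√(LC) = 1/√(1.05e-05 × 4.2e-07) = 476200 rad/s
f₀ = ω₀/(2π) = 75.8 kHz

75.8 kHz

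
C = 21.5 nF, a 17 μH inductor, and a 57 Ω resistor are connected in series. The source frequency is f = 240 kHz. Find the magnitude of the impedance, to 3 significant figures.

57.2 Ω

ω = 2πf = 1.508e+06 rad/s
X_L = ωL = 25.6 Ω
X_C = 1/(ωC) = 30.8 Ω
Net reactance X = X_L − X_C = -5.21 Ω
Z = 57.0 − j5.21 Ω
|Z| = √(57.0² + 5.21²) = 57.2 Ω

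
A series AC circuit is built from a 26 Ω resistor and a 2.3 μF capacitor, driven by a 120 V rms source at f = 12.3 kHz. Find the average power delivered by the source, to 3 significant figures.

ω = 2πf = 77280 rad/s
X_C = 1/(ωC) = 5.63 Ω
Z = 26.0 − j5.63 Ω
|Z| = √(26.0² + 5.63²) = 26.6 Ω
∠Z = arctan(-5.63/26.0) = -12.2°
I = V/|Z| = 4.51 A
P = VI cos φ = 120 × 4.51 × cos(-12.2°) = 529 W

529 W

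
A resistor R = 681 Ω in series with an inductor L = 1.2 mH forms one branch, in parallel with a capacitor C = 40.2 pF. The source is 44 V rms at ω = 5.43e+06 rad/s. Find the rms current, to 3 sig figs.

X_L = ωL = 6520 Ω
X_C = 1/(ωC) = 4580 Ω
Branch 1 (R+jX_L): Z₁ = 681 + j6520 Ω, |Z₁| = 6550 Ω
Branch 2 (−jX_C): Z₂ = −j4580 Ω
Parallel: Z = Z₁Z₂/(Z₁+Z₂), |Z| = 14600 Ω, ∠Z = -76.6°
I = V/|Z| = 44/14600 = 3.01 mA

3.01 mA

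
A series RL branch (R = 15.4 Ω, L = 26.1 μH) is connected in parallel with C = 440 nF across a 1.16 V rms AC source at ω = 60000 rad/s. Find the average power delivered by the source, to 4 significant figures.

X_L = ωL = 1.566 Ω
X_C = 1/(ωC) = 37.88 Ω
Branch 1 (R+jX_L): Z₁ = 15.40 + j1.566 Ω, |Z₁| = 15.48 Ω
Branch 2 (−jX_C): Z₂ = −j37.88 Ω
Parallel: Z = Z₁Z₂/(Z₁+Z₂), |Z| = 14.87 Ω, ∠Z = -17.18°
I = V/|Z| = 78.03 mA
P = VI cos φ = 1.16 × 0.07803 × cos(-17.18°) = 86.48 mW

86.48 mW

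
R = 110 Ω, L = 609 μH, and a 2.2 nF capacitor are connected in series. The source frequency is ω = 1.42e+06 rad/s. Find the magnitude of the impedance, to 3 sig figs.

556 Ω

X_L = ωL = 865 Ω
X_C = 1/(ωC) = 320 Ω
Net reactance X = X_L − X_C = 545 Ω
Z = 110 + j545 Ω
|Z| = √(110² + 545²) = 556 Ω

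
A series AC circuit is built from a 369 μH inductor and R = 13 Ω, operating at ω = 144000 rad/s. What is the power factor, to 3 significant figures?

0.238

X_L = ωL = 53.1 Ω
Z = 13.0 + j53.1 Ω
|Z| = √(13.0² + 53.1²) = 54.7 Ω
∠Z = arctan(53.1/13.0) = 76.3°
cos φ = cos(76.3°) = 0.238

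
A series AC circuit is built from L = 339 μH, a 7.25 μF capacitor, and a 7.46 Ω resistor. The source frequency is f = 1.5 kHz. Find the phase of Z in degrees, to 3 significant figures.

-56.9°

ω = 2πf = 9425 rad/s
X_L = ωL = 3.19 Ω
X_C = 1/(ωC) = 14.6 Ω
Net reactance X = X_L − X_C = -11.4 Ω
Z = 7.46 − j11.4 Ω
|Z| = √(7.46² + 11.4²) = 13.7 Ω
∠Z = arctan(-11.4/7.46) = -56.9°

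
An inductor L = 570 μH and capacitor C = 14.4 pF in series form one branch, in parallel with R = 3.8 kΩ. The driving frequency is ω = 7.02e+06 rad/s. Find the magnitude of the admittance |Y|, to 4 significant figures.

X_L = ωL = 4001 Ω
X_C = 1/(ωC) = 9892 Ω
Branch 1: Z₁ = R = 3800 Ω
Branch 2 (series LC): Z₂ = j(X_L − X_C) = −j5891 Ω
Parallel: Z = Z₁Z₂/(Z₁+Z₂), |Z| = 3193 Ω, ∠Z = -32.82°
|Y| = 1/|Z| = 313.2 μS

313.2 μS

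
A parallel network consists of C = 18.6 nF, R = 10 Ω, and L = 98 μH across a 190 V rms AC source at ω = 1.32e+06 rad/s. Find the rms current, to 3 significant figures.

X_L = ωL = 129 Ω
X_C = 1/(ωC) = 40.7 Ω
Parallel: admittances add. Y = 1/R + 1/(jωL) + jωC
Y = (0.100 + j0.0168) S
|Y| = 0.101 S → |Z| = 1/|Y| = 9.86 Ω, ∠Z = −∠Y = -9.55°
I = V/|Z| = 190/9.86 = 19.3 A

19.3 A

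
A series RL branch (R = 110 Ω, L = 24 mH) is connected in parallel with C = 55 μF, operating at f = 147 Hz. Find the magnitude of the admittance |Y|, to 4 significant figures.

ω = 2πf = 923.6 rad/s
X_L = ωL = 22.17 Ω
X_C = 1/(ωC) = 19.69 Ω
Branch 1 (R+jX_L): Z₁ = 110.0 + j22.17 Ω, |Z₁| = 112.2 Ω
Branch 2 (−jX_C): Z₂ = −j19.69 Ω
Parallel: Z = Z₁Z₂/(Z₁+Z₂), |Z| = 20.08 Ω, ∠Z = -79.90°
|Y| = 1/|Z| = 49.81 mS

49.81 mS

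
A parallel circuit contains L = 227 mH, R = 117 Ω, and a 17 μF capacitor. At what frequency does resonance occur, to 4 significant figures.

ω₀ = 1/√(LC) = 1/√(0.227 × 1.7e-05) = 509.1 rad/s
f₀ = ω₀/(2π) = 81.02 Hz

81.02 Hz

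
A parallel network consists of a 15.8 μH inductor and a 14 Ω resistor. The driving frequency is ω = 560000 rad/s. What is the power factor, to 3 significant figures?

0.534

X_L = ωL = 8.85 Ω
Parallel: admittances add. Y = 1/R + 1/(jωL)
Y = (0.0714 − j0.113) S
|Y| = 0.134 S → |Z| = 1/|Y| = 7.48 Ω, ∠Z = −∠Y = 57.7°
cos φ = cos(57.7°) = 0.534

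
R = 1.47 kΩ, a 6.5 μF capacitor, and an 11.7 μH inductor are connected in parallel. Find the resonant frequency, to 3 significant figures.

ω₀ = 1/√(LC) = 1/√(1.17e-05 × 6.5e-06) = 114700 rad/s
f₀ = ω₀/(2π) = 18.3 kHz

18.3 kHz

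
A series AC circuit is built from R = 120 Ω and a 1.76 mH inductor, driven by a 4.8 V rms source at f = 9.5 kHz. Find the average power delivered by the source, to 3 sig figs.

109 mW

ω = 2πf = 59690 rad/s
X_L = ωL = 105 Ω
Z = 120 + j105 Ω
|Z| = √(120² + 105²) = 159 Ω
∠Z = arctan(105/120) = 41.2°
I = V/|Z| = 30.1 mA
P = VI cos φ = 4.8 × 0.0301 × cos(41.2°) = 109 mW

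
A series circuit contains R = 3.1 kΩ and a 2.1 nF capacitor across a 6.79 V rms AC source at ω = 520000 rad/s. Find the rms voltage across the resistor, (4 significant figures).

6.512 V

X_C = 1/(ωC) = 915.8 Ω
Z = 3100 − j915.8 Ω
|Z| = √(3100² + 915.8²) = 3232 Ω
I = V/|Z| = 2.101 mA
V_R = I·|Z_R| = 0.002101 × 3100 = 6.512 V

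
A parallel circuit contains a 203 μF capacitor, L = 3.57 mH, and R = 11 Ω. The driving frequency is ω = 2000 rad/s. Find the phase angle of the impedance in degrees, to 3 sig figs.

X_L = ωL = 7.14 Ω
X_C = 1/(ωC) = 2.46 Ω
Parallel: admittances add. Y = 1/R + 1/(jωL) + jωC
Y = (0.0909 + j0.266) S
|Y| = 0.281 S → |Z| = 1/|Y| = 3.56 Ω, ∠Z = −∠Y = -71.1°

-71.1°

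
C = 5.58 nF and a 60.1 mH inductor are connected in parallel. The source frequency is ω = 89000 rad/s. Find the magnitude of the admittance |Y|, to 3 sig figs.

310 μS

X_L = ωL = 5350 Ω
X_C = 1/(ωC) = 2010 Ω
Parallel: admittances add. Y = 1/(jωL) + jωC
Y = (0 + j0.000310) S
|Y| = 0.000310 S → |Z| = 1/|Y| = 3230 Ω, ∠Z = −∠Y = -90.0°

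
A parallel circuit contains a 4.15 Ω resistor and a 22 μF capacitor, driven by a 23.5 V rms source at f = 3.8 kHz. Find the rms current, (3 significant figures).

ω = 2πf = 23880 rad/s
X_C = 1/(ωC) = 1.90 Ω
Parallel: admittances add. Y = 1/R + jωC
Y = (0.241 + j0.525) S
|Y| = 0.578 S → |Z| = 1/|Y| = 1.73 Ω, ∠Z = −∠Y = -65.4°
I = V/|Z| = 23.5/1.73 = 13.6 A

13.6 A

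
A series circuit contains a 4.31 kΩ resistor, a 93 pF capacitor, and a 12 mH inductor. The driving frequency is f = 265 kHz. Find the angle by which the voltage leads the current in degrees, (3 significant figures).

72.3°

ω = 2πf = 1.665e+06 rad/s
X_L = ωL = 20000 Ω
X_C = 1/(ωC) = 6460 Ω
Net reactance X = X_L − X_C = 13500 Ω
Z = 4310 + j13500 Ω
|Z| = √(4310² + 13500²) = 14200 Ω
∠Z = arctan(13500/4310) = 72.3°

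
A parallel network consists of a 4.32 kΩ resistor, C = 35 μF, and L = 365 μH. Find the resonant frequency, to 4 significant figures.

1.408 kHz

ω₀ = 1/√(LC) = 1/√(0.000365 × 3.5e-05) = 8847 rad/s
f₀ = ω₀/(2π) = 1.408 kHz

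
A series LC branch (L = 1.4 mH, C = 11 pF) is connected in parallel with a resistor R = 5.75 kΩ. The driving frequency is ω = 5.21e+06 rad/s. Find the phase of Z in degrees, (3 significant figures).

X_L = ωL = 7290 Ω
X_C = 1/(ωC) = 17400 Ω
Branch 1: Z₁ = R = 5750 Ω
Branch 2 (series LC): Z₂ = j(X_L − X_C) = −j10200 Ω
Parallel: Z = Z₁Z₂/(Z₁+Z₂), |Z| = 5000 Ω, ∠Z = -29.5°

-29.5°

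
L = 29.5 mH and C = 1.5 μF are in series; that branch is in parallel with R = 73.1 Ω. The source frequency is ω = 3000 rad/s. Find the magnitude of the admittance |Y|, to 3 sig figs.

X_L = ωL = 88.5 Ω
X_C = 1/(ωC) = 222 Ω
Branch 1: Z₁ = R = 73.1 Ω
Branch 2 (series LC): Z₂ = j(X_L − X_C) = −j134 Ω
Parallel: Z = Z₁Z₂/(Z₁+Z₂), |Z| = 64.1 Ω, ∠Z = -28.7°
|Y| = 1/|Z| = 15.6 mS

15.6 mS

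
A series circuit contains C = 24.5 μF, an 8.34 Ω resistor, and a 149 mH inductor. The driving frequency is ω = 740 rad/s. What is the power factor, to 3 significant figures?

X_L = ωL = 110 Ω
X_C = 1/(ωC) = 55.2 Ω
Net reactance X = X_L − X_C = 55.1 Ω
Z = 8.34 + j55.1 Ω
|Z| = √(8.34² + 55.1²) = 55.7 Ω
∠Z = arctan(55.1/8.34) = 81.4°
cos φ = cos(81.4°) = 0.150

0.150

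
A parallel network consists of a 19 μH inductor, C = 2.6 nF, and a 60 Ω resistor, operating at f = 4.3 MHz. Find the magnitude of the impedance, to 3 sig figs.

ω = 2πf = 2.702e+07 rad/s
X_L = ωL = 513 Ω
X_C = 1/(ωC) = 14.2 Ω
Parallel: admittances add. Y = 1/R + 1/(jωL) + jωC
Y = (0.0167 + j0.0683) S
|Y| = 0.0703 S → |Z| = 1/|Y| = 14.2 Ω, ∠Z = −∠Y = -76.3°

14.2 Ω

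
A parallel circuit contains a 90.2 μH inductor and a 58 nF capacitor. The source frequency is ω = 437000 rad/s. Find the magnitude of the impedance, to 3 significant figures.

X_L = ωL = 39.4 Ω
X_C = 1/(ωC) = 39.5 Ω
Parallel: admittances add. Y = 1/(jωL) + jωC
Y = (0 − j2.35e-05) S
|Y| = 2.35e-05 S → |Z| = 1/|Y| = 42500 Ω, ∠Z = −∠Y = 90.0°

42500 Ω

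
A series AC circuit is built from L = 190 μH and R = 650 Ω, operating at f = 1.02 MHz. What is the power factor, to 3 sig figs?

0.471

ω = 2πf = 6.409e+06 rad/s
X_L = ωL = 1220 Ω
Z = 650 + j1220 Ω
|Z| = √(650² + 1220²) = 1380 Ω
∠Z = arctan(1220/650) = 61.9°
cos φ = cos(61.9°) = 0.471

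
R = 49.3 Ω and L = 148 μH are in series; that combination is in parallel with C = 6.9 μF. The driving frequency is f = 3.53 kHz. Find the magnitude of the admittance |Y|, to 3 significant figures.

153 mS

ω = 2πf = 22180 rad/s
X_L = ωL = 3.28 Ω
X_C = 1/(ωC) = 6.53 Ω
Branch 1 (R+jX_L): Z₁ = 49.3 + j3.28 Ω, |Z₁| = 49.4 Ω
Branch 2 (−jX_C): Z₂ = −j6.53 Ω
Parallel: Z = Z₁Z₂/(Z₁+Z₂), |Z| = 6.53 Ω, ∠Z = -82.4°
|Y| = 1/|Z| = 153 mS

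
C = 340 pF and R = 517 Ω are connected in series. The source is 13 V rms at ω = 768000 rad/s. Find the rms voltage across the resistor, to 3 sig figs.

1.74 V

X_C = 1/(ωC) = 3830 Ω
Z = 517 − j3830 Ω
|Z| = √(517² + 3830²) = 3860 Ω
I = V/|Z| = 3.36 mA
V_R = I·|Z_R| = 0.00336 × 517 = 1.74 V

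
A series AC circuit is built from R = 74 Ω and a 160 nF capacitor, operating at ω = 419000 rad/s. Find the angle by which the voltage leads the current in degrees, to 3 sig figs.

X_C = 1/(ωC) = 14.9 Ω
Z = 74.0 − j14.9 Ω
|Z| = √(74.0² + 14.9²) = 75.5 Ω
∠Z = arctan(-14.9/74.0) = -11.4°

-11.4°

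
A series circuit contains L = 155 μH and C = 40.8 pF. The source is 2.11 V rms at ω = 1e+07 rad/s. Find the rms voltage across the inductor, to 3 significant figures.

X_L = ωL = 1550 Ω
X_C = 1/(ωC) = 2450 Ω
Net reactance X = X_L − X_C = -901 Ω
Z = − j901 Ω
|Z| = √(0² + 901²) = 901 Ω
I = V/|Z| = 2.34 mA
V_L = I·|Z_L| = 0.00234 × 1550 = 3.63 V

3.63 V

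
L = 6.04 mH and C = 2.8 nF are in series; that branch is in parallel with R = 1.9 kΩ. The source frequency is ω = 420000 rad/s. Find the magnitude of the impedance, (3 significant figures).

X_L = ωL = 2540 Ω
X_C = 1/(ωC) = 850 Ω
Branch 1: Z₁ = R = 1900 Ω
Branch 2 (series LC): Z₂ = j(X_L − X_C) = j1690 Ω
Parallel: Z = Z₁Z₂/(Z₁+Z₂), |Z| = 1260 Ω, ∠Z = 48.4°

1260 Ω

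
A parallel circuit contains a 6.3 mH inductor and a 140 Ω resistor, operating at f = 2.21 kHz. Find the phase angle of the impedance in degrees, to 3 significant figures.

58.0°

ω = 2πf = 13890 rad/s
X_L = ωL = 87.5 Ω
Parallel: admittances add. Y = 1/R + 1/(jωL)
Y = (0.00714 − j0.0114) S
|Y| = 0.0135 S → |Z| = 1/|Y| = 74.2 Ω, ∠Z = −∠Y = 58.0°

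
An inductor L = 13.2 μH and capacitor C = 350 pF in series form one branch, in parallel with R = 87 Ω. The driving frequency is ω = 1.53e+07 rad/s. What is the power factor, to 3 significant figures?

0.172

X_L = ωL = 202 Ω
X_C = 1/(ωC) = 187 Ω
Branch 1: Z₁ = R = 87.0 Ω
Branch 2 (series LC): Z₂ = j(X_L − X_C) = j15.2 Ω
Parallel: Z = Z₁Z₂/(Z₁+Z₂), |Z| = 15.0 Ω, ∠Z = 80.1°
cos φ = cos(80.1°) = 0.172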